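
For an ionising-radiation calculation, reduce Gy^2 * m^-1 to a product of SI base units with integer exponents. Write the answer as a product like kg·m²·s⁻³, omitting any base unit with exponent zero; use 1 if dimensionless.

m³·s⁻⁴

Gy = J/kg (absorbed dose = energy per mass),
    = m²·s⁻².
So Gy² = m⁴·s⁻⁴.
Combining: Gy²·m⁻¹ = (m⁴·s⁻⁴) · m⁻¹ = m³·s⁻⁴.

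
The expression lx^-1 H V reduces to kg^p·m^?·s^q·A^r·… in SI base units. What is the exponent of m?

6

lx = lm/m² (illuminance = luminous flux per area),
    = m⁻²·cd.
So lx⁻¹ = m²·cd⁻¹.
H = Wb/A (inductance = flux per current),
    = kg·m²·s⁻²·A⁻².
V = W/A (potential = power per current),
    = kg·m²·s⁻³·A⁻¹.
Combining: lx⁻¹·H·V = (m²·cd⁻¹) · (kg·m²·s⁻²·A⁻²) · (kg·m²·s⁻³·A⁻¹) = kg²·m⁶·s⁻⁵·A⁻³·cd⁻¹.
The exponent of m is 6.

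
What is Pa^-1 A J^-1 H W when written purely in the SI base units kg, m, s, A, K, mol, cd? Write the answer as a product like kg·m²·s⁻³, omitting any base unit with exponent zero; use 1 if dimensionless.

Pa = N/m² (pressure = force per area),
    = kg·m⁻¹·s⁻².
So Pa⁻¹ = kg⁻¹·m·s².
J = N·m (work = force × distance),
    = kg·m²·s⁻².
So J⁻¹ = kg⁻¹·m⁻²·s².
H = Wb/A (inductance = flux per current),
    = kg·m²·s⁻²·A⁻².
W = J/s (power = energy per time),
    = kg·m²·s⁻³.
Combining: Pa⁻¹·A·J⁻¹·H·W = (kg⁻¹·m·s²) · A · (kg⁻¹·m⁻²·s²) · (kg·m²·s⁻²·A⁻²) · (kg·m²·s⁻³) = m³·s⁻¹·A⁻¹.

m³·s⁻¹·A⁻¹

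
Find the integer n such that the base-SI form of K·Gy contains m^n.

Gy = J/kg (absorbed dose = energy per mass),
    = m²·s⁻².
Combining: K·Gy = K · (m²·s⁻²) = m²·s⁻²·K.
The exponent of m is 2.

2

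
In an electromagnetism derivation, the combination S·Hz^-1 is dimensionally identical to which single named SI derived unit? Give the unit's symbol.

S = 1/Ω (conductance is reciprocal resistance),
    = kg⁻¹·m⁻²·s³·A².
Hz = 1/s = s⁻¹ (frequency is cycles per second).
So Hz⁻¹ = s.
Combining: S·Hz⁻¹ = (kg⁻¹·m⁻²·s³·A²) · s = kg⁻¹·m⁻²·s⁴·A².
kg⁻¹·m⁻²·s⁴·A² is the base-SI form of the farad.

F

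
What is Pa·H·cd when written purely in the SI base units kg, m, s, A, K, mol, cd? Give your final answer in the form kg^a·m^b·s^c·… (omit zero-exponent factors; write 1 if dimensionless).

kg²·m·s⁻⁴·A⁻²·cd

Pa = N/m² (pressure = force per area),
    = kg·m⁻¹·s⁻².
H = Wb/A (inductance = flux per current),
    = kg·m²·s⁻²·A⁻².
Combining: Pa·H·cd = (kg·m⁻¹·s⁻²) · (kg·m²·s⁻²·A⁻²) · cd = kg²·m·s⁻⁴·A⁻²·cd.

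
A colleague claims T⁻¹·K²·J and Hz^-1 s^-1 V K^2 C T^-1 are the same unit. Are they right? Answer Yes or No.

Left side:
  T = kg·s⁻²·A⁻¹.
  So T⁻¹ = kg⁻¹·s²·A.
  J = kg·m²·s⁻².
  Combining: T⁻¹·K²·J = (kg⁻¹·s²·A) · K² · (kg·m²·s⁻²) = m²·A·K².
Right side:
  Hz = 1/s = s⁻¹ (frequency is cycles per second).
  So Hz⁻¹ = s.
  V = W/A (potential = power per current),
      = kg·m²·s⁻³·A⁻¹.
  C = A·s = s·A (charge = current × time).
  T = Wb/m² (flux density = flux per area),
      = kg·s⁻²·A⁻¹.
  So T⁻¹ = kg⁻¹·s²·A.
  Combining: Hz⁻¹·s⁻¹·V·K²·C·T⁻¹ = s · s⁻¹ · (kg·m²·s⁻³·A⁻¹) · K² · (s·A) · (kg⁻¹·s²·A) = m²·A·K².
Both reduce to m²·A·K².

Yes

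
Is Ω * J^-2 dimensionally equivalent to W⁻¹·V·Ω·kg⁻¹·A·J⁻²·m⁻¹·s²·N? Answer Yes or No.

Left side:
  Ω = kg·m²·s⁻³·A⁻².
  J = kg·m²·s⁻².
  So J⁻² = kg⁻²·m⁻⁴·s⁴.
  Combining: Ω·J⁻² = (kg·m²·s⁻³·A⁻²) · (kg⁻²·m⁻⁴·s⁴) = kg⁻¹·m⁻²·s·A⁻².
Right side:
  W = kg·m²·s⁻³.
  So W⁻¹ = kg⁻¹·m⁻²·s³.
  V = kg·m²·s⁻³·A⁻¹.
  Ω = kg·m²·s⁻³·A⁻².
  J = kg·m²·s⁻².
  So J⁻² = kg⁻²·m⁻⁴·s⁴.
  N = kg·m·s⁻².
  Combining: W⁻¹·V·Ω·kg⁻¹·A·J⁻²·m⁻¹·s²·N = (kg⁻¹·m⁻²·s³) · (kg·m²·s⁻³·A⁻¹) · (kg·m²·s⁻³·A⁻²) · kg⁻¹ · A · (kg⁻²·m⁻⁴·s⁴) · m⁻¹ · s² · (kg·m·s⁻²) = kg⁻¹·m⁻²·s·A⁻².
Both reduce to kg⁻¹·m⁻²·s·A⁻².

Yes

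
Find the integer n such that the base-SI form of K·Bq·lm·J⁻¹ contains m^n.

-2

Bq = 1/s = s⁻¹ (activity is decays per second).
lm = cd·sr = cd (luminous flux; sr is dimensionless).
J = N·m (work = force × distance),
    = kg·m²·s⁻².
So J⁻¹ = kg⁻¹·m⁻²·s².
Combining: K·Bq·lm·J⁻¹ = K · s⁻¹ · cd · (kg⁻¹·m⁻²·s²) = kg⁻¹·m⁻²·s·K·cd.
The exponent of m is -2.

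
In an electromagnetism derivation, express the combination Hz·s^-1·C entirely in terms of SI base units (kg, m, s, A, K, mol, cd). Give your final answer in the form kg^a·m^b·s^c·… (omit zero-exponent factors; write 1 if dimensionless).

s⁻¹·A

Hz = 1/s = s⁻¹ (frequency is cycles per second).
C = A·s = s·A (charge = current × time).
Combining: Hz·s⁻¹·C = s⁻¹ · s⁻¹ · (s·A) = s⁻¹·A.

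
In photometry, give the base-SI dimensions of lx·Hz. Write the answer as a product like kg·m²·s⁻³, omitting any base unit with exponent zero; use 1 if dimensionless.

lx = m⁻²·cd.
Hz = s⁻¹.
Combining: lx·Hz = (m⁻²·cd) · s⁻¹ = m⁻²·s⁻¹·cd.

m⁻²·s⁻¹·cd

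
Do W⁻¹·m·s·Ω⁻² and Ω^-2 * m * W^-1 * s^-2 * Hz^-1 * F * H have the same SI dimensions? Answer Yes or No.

Yes

Left side:
  W = J/s (power = energy per time),
      = kg·m²·s⁻³.
  So W⁻¹ = kg⁻¹·m⁻²·s³.
  Ω = V/A (resistance = voltage per current),
      = kg·m²·s⁻³·A⁻².
  So Ω⁻² = kg⁻²·m⁻⁴·s⁶·A⁴.
  Combining: W⁻¹·m·s·Ω⁻² = (kg⁻¹·m⁻²·s³) · m · s · (kg⁻²·m⁻⁴·s⁶·A⁴) = kg⁻³·m⁻⁵·s¹⁰·A⁴.
Right side:
  Ω = kg·m²·s⁻³·A⁻².
  So Ω⁻² = kg⁻²·m⁻⁴·s⁶·A⁴.
  W = kg·m²·s⁻³.
  So W⁻¹ = kg⁻¹·m⁻²·s³.
  Hz = s⁻¹.
  So Hz⁻¹ = s.
  F = kg⁻¹·m⁻²·s⁴·A².
  H = kg·m²·s⁻²·A⁻².
  Combining: Ω⁻²·m·W⁻¹·s⁻²·Hz⁻¹·F·H = (kg⁻²·m⁻⁴·s⁶·A⁴) · m · (kg⁻¹·m⁻²·s³) · s⁻² · s · (kg⁻¹·m⁻²·s⁴·A²) · (kg·m²·s⁻²·A⁻²) = kg⁻³·m⁻⁵·s¹⁰·A⁴.
Both reduce to kg⁻³·m⁻⁵·s¹⁰·A⁴.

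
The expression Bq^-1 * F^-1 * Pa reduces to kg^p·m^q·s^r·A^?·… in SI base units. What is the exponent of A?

Bq = s⁻¹.
So Bq⁻¹ = s.
F = kg⁻¹·m⁻²·s⁴·A².
So F⁻¹ = kg·m²·s⁻⁴·A⁻².
Pa = kg·m⁻¹·s⁻².
Combining: Bq⁻¹·F⁻¹·Pa = s · (kg·m²·s⁻⁴·A⁻²) · (kg·m⁻¹·s⁻²) = kg²·m·s⁻⁵·A⁻².
The exponent of A is -2.

-2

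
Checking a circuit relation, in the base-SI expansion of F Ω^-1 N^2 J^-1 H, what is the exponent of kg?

F = C/V (capacitance = charge per voltage),
    = A·s/(kg·m²·s⁻³·A⁻¹) (substituting C and V),
    = kg⁻¹·m⁻²·s⁴·A².
Ω = V/A (resistance = voltage per current),
    = kg·m²·s⁻³·A⁻².
So Ω⁻¹ = kg⁻¹·m⁻²·s³·A².
N = kg·m/s² = kg·m·s⁻² (force = mass × acceleration).
So N² = kg²·m²·s⁻⁴.
J = N·m (work = force × distance),
    = kg·m²·s⁻².
So J⁻¹ = kg⁻¹·m⁻²·s².
H = Wb/A (inductance = flux per current),
    = kg·m²·s⁻²·A⁻².
Combining: F·Ω⁻¹·N²·J⁻¹·H = (kg⁻¹·m⁻²·s⁴·A²) · (kg⁻¹·m⁻²·s³·A²) · (kg²·m²·s⁻⁴) · (kg⁻¹·m⁻²·s²) · (kg·m²·s⁻²·A⁻²) = m⁻²·s³·A².
The exponent of kg is 0.

0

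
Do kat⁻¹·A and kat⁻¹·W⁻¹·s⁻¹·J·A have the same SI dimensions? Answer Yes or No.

Yes

Left side:
  kat = s⁻¹·mol.
  So kat⁻¹ = s·mol⁻¹.
  Combining: kat⁻¹·A = (s·mol⁻¹) · A = s·A·mol⁻¹.
Right side:
  kat = s⁻¹·mol.
  So kat⁻¹ = s·mol⁻¹.
  W = kg·m²·s⁻³.
  So W⁻¹ = kg⁻¹·m⁻²·s³.
  J = kg·m²·s⁻².
  Combining: kat⁻¹·W⁻¹·s⁻¹·J·A = (s·mol⁻¹) · (kg⁻¹·m⁻²·s³) · s⁻¹ · (kg·m²·s⁻²) · A = s·A·mol⁻¹.
Both reduce to s·A·mol⁻¹.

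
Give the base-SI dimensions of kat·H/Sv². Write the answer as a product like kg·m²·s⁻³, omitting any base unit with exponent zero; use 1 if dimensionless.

kat = mol/s = s⁻¹·mol (catalytic activity).
Sv = J/kg (equivalent dose = energy per mass),
    = m²·s⁻².
So Sv⁻² = m⁻⁴·s⁴.
H = Wb/A (inductance = flux per current),
    = kg·m²·s⁻²·A⁻².
Combining: kat·Sv⁻²·H = (s⁻¹·mol) · (m⁻⁴·s⁴) · (kg·m²·s⁻²·A⁻²) = kg·m⁻²·s·A⁻²·mol.

kg·m⁻²·s·A⁻²·mol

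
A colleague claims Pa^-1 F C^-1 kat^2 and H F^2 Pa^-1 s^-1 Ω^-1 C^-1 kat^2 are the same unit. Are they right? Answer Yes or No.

No

Left side:
  Pa = N/m² (pressure = force per area),
      = kg·m⁻¹·s⁻².
  So Pa⁻¹ = kg⁻¹·m·s².
  F = C/V (capacitance = charge per voltage),
      = A·s/(kg·m²·s⁻³·A⁻¹) (substituting C and V),
      = kg⁻¹·m⁻²·s⁴·A².
  C = A·s = s·A (charge = current × time).
  So C⁻¹ = s⁻¹·A⁻¹.
  kat = mol/s = s⁻¹·mol (catalytic activity).
  So kat² = s⁻²·mol².
  Combining: Pa⁻¹·F·C⁻¹·kat² = (kg⁻¹·m·s²) · (kg⁻¹·m⁻²·s⁴·A²) · (s⁻¹·A⁻¹) · (s⁻²·mol²) = kg⁻²·m⁻¹·s³·A·mol².
Right side:
  H = Wb/A (inductance = flux per current),
      = kg·m²·s⁻²·A⁻².
  F = C/V (capacitance = charge per voltage),
      = A·s/(kg·m²·s⁻³·A⁻¹) (substituting C and V),
      = kg⁻¹·m⁻²·s⁴·A².
  So F² = kg⁻²·m⁻⁴·s⁸·A⁴.
  Pa = N/m² (pressure = force per area),
      = kg·m⁻¹·s⁻².
  So Pa⁻¹ = kg⁻¹·m·s².
  Ω = V/A (resistance = voltage per current),
      = kg·m²·s⁻³·A⁻².
  So Ω⁻¹ = kg⁻¹·m⁻²·s³·A².
  C = A·s = s·A (charge = current × time).
  So C⁻¹ = s⁻¹·A⁻¹.
  kat = mol/s = s⁻¹·mol (catalytic activity).
  So kat² = s⁻²·mol².
  Combining: H·F²·Pa⁻¹·s⁻¹·Ω⁻¹·C⁻¹·kat² = (kg·m²·s⁻²·A⁻²) · (kg⁻²·m⁻⁴·s⁸·A⁴) · (kg⁻¹·m·s²) · s⁻¹ · (kg⁻¹·m⁻²·s³·A²) · (s⁻¹·A⁻¹) · (s⁻²·mol²) = kg⁻³·m⁻³·s⁷·A³·mol².
Left is kg⁻²·m⁻¹·s³·A·mol²; right is kg⁻³·m⁻³·s⁷·A³·mol² — different.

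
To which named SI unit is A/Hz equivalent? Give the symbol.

C

Hz = s⁻¹.
So Hz⁻¹ = s.
Combining: A·Hz⁻¹ = A · s = s·A.
s·A is the base-SI form of the coulomb.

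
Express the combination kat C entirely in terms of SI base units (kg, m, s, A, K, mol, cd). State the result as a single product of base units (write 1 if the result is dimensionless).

A·mol

kat = mol/s = s⁻¹·mol (catalytic activity).
C = A·s = s·A (charge = current × time).
Combining: kat·C = (s⁻¹·mol) · (s·A) = A·mol.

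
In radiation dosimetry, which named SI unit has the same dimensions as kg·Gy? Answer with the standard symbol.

J

Gy = m²·s⁻².
Combining: kg·Gy = kg · (m²·s⁻²) = kg·m²·s⁻².
kg·m²·s⁻² is the base-SI form of the joule.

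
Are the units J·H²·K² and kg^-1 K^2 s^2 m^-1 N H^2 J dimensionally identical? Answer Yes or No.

Left side:
  J = N·m (work = force × distance),
      = kg·m²·s⁻².
  H = Wb/A (inductance = flux per current),
      = kg·m²·s⁻²·A⁻².
  So H² = kg²·m⁴·s⁻⁴·A⁻⁴.
  Combining: J·H²·K² = (kg·m²·s⁻²) · (kg²·m⁴·s⁻⁴·A⁻⁴) · K² = kg³·m⁶·s⁻⁶·A⁻⁴·K².
Right side:
  N = kg·m/s² = kg·m·s⁻² (force = mass × acceleration).
  H = Wb/A (inductance = flux per current),
      = kg·m²·s⁻²·A⁻².
  So H² = kg²·m⁴·s⁻⁴·A⁻⁴.
  J = N·m (work = force × distance),
      = kg·m²·s⁻².
  Combining: kg⁻¹·K²·s²·m⁻¹·N·H²·J = kg⁻¹ · K² · s² · m⁻¹ · (kg·m·s⁻²) · (kg²·m⁴·s⁻⁴·A⁻⁴) · (kg·m²·s⁻²) = kg³·m⁶·s⁻⁶·A⁻⁴·K².
Both reduce to kg³·m⁶·s⁻⁶·A⁻⁴·K².

Yes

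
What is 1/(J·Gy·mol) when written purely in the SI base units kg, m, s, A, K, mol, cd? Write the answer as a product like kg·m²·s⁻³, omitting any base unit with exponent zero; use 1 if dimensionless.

J = N·m (work = force × distance),
    = kg·m²·s⁻².
So J⁻¹ = kg⁻¹·m⁻²·s².
Gy = J/kg (absorbed dose = energy per mass),
    = m²·s⁻².
So Gy⁻¹ = m⁻²·s².
Combining: J⁻¹·Gy⁻¹·mol⁻¹ = (kg⁻¹·m⁻²·s²) · (m⁻²·s²) · mol⁻¹ = kg⁻¹·m⁻⁴·s⁴·mol⁻¹.

kg⁻¹·m⁻⁴·s⁴·mol⁻¹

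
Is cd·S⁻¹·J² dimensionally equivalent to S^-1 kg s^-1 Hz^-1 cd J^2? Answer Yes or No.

Left side:
  S = 1/Ω (conductance is reciprocal resistance),
      = kg⁻¹·m⁻²·s³·A².
  So S⁻¹ = kg·m²·s⁻³·A⁻².
  J = N·m (work = force × distance),
      = kg·m²·s⁻².
  So J² = kg²·m⁴·s⁻⁴.
  Combining: cd·S⁻¹·J² = cd · (kg·m²·s⁻³·A⁻²) · (kg²·m⁴·s⁻⁴) = kg³·m⁶·s⁻⁷·A⁻²·cd.
Right side:
  S = kg⁻¹·m⁻²·s³·A².
  So S⁻¹ = kg·m²·s⁻³·A⁻².
  Hz = s⁻¹.
  So Hz⁻¹ = s.
  J = kg·m²·s⁻².
  So J² = kg²·m⁴·s⁻⁴.
  Combining: S⁻¹·kg·s⁻¹·Hz⁻¹·cd·J² = (kg·m²·s⁻³·A⁻²) · kg · s⁻¹ · s · cd · (kg²·m⁴·s⁻⁴) = kg⁴·m⁶·s⁻⁷·A⁻²·cd.
Left is kg³·m⁶·s⁻⁷·A⁻²·cd; right is kg⁴·m⁶·s⁻⁷·A⁻²·cd — different.

No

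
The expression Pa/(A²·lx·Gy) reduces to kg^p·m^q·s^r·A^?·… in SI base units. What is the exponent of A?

Pa = N/m² (pressure = force per area),
    = kg·m⁻¹·s⁻².
lx = lm/m² (illuminance = luminous flux per area),
    = m⁻²·cd.
So lx⁻¹ = m²·cd⁻¹.
Gy = J/kg (absorbed dose = energy per mass),
    = m²·s⁻².
So Gy⁻¹ = m⁻²·s².
Combining: Pa·A⁻²·lx⁻¹·Gy⁻¹ = (kg·m⁻¹·s⁻²) · A⁻² · (m²·cd⁻¹) · (m⁻²·s²) = kg·m⁻¹·A⁻²·cd⁻¹.
The exponent of A is -2.

-2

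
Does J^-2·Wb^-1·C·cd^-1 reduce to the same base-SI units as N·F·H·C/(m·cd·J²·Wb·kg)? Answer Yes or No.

Yes

Left side:
  J = kg·m²·s⁻².
  So J⁻² = kg⁻²·m⁻⁴·s⁴.
  Wb = kg·m²·s⁻²·A⁻¹.
  So Wb⁻¹ = kg⁻¹·m⁻²·s²·A.
  C = s·A.
  Combining: J⁻²·Wb⁻¹·C·cd⁻¹ = (kg⁻²·m⁻⁴·s⁴) · (kg⁻¹·m⁻²·s²·A) · (s·A) · cd⁻¹ = kg⁻³·m⁻⁶·s⁷·A²·cd⁻¹.
Right side:
  N = kg·m/s² = kg·m·s⁻² (force = mass × acceleration).
  J = N·m (work = force × distance),
      = kg·m²·s⁻².
  So J⁻² = kg⁻²·m⁻⁴·s⁴.
  F = C/V (capacitance = charge per voltage),
      = A·s/(kg·m²·s⁻³·A⁻¹) (substituting C and V),
      = kg⁻¹·m⁻²·s⁴·A².
  Wb = V·s (flux: a volt is a weber per second),
      = kg·m²·s⁻²·A⁻¹.
  So Wb⁻¹ = kg⁻¹·m⁻²·s²·A.
  H = Wb/A (inductance = flux per current),
      = kg·m²·s⁻²·A⁻².
  C = A·s = s·A (charge = current × time).
  Combining: N·m⁻¹·cd⁻¹·J⁻²·F·Wb⁻¹·H·C·kg⁻¹ = (kg·m·s⁻²) · m⁻¹ · cd⁻¹ · (kg⁻²·m⁻⁴·s⁴) · (kg⁻¹·m⁻²·s⁴·A²) · (kg⁻¹·m⁻²·s²·A) · (kg·m²·s⁻²·A⁻²) · (s·A) · kg⁻¹ = kg⁻³·m⁻⁶·s⁷·A²·cd⁻¹.
Both reduce to kg⁻³·m⁻⁶·s⁷·A²·cd⁻¹.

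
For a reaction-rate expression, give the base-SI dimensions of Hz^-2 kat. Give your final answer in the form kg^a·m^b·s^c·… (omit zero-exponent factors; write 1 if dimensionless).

Hz = s⁻¹.
So Hz⁻² = s².
kat = s⁻¹·mol.
Combining: Hz⁻²·kat = s² · (s⁻¹·mol) = s·mol.

s·mol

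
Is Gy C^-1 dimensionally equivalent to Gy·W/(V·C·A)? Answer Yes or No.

Left side:
  Gy = J/kg (absorbed dose = energy per mass),
      = m²·s⁻².
  C = A·s = s·A (charge = current × time).
  So C⁻¹ = s⁻¹·A⁻¹.
  Combining: Gy·C⁻¹ = (m²·s⁻²) · (s⁻¹·A⁻¹) = m²·s⁻³·A⁻¹.
Right side:
  V = W/A (potential = power per current),
      = kg·m²·s⁻³·A⁻¹.
  So V⁻¹ = kg⁻¹·m⁻²·s³·A.
  C = A·s = s·A (charge = current × time).
  So C⁻¹ = s⁻¹·A⁻¹.
  Gy = J/kg (absorbed dose = energy per mass),
      = m²·s⁻².
  W = J/s (power = energy per time),
      = kg·m²·s⁻³.
  Combining: V⁻¹·C⁻¹·Gy·A⁻¹·W = (kg⁻¹·m⁻²·s³·A) · (s⁻¹·A⁻¹) · (m²·s⁻²) · A⁻¹ · (kg·m²·s⁻³) = m²·s⁻³·A⁻¹.
Both reduce to m²·s⁻³·A⁻¹.

Yes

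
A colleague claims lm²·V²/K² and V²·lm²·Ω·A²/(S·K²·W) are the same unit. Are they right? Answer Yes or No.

Left side:
  lm = cd·sr = cd (luminous flux; sr is dimensionless).
  So lm² = cd².
  V = W/A (potential = power per current),
      = kg·m²·s⁻³·A⁻¹.
  So V² = kg²·m⁴·s⁻⁶·A⁻².
  Combining: K⁻²·lm²·V² = K⁻² · cd² · (kg²·m⁴·s⁻⁶·A⁻²) = kg²·m⁴·s⁻⁶·A⁻²·K⁻²·cd².
Right side:
  S = 1/Ω (conductance is reciprocal resistance),
      = kg⁻¹·m⁻²·s³·A².
  So S⁻¹ = kg·m²·s⁻³·A⁻².
  V = W/A (potential = power per current),
      = kg·m²·s⁻³·A⁻¹.
  So V² = kg²·m⁴·s⁻⁶·A⁻².
  W = J/s (power = energy per time),
      = kg·m²·s⁻³.
  So W⁻¹ = kg⁻¹·m⁻²·s³.
  lm = cd·sr = cd (luminous flux; sr is dimensionless).
  So lm² = cd².
  Ω = V/A (resistance = voltage per current),
      = kg·m²·s⁻³·A⁻².
  Combining: S⁻¹·V²·K⁻²·W⁻¹·lm²·Ω·A² = (kg·m²·s⁻³·A⁻²) · (kg²·m⁴·s⁻⁶·A⁻²) · K⁻² · (kg⁻¹·m⁻²·s³) · cd² · (kg·m²·s⁻³·A⁻²) · A² = kg³·m⁶·s⁻⁹·A⁻⁴·K⁻²·cd².
Left is kg²·m⁴·s⁻⁶·A⁻²·K⁻²·cd²; right is kg³·m⁶·s⁻⁹·A⁻⁴·K⁻²·cd² — different.

No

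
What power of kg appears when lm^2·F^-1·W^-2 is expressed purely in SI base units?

-1

lm = cd·sr = cd (luminous flux; sr is dimensionless).
So lm² = cd².
F = C/V (capacitance = charge per voltage),
    = A·s/(kg·m²·s⁻³·A⁻¹) (substituting C and V),
    = kg⁻¹·m⁻²·s⁴·A².
So F⁻¹ = kg·m²·s⁻⁴·A⁻².
W = J/s (power = energy per time),
    = kg·m²·s⁻³.
So W⁻² = kg⁻²·m⁻⁴·s⁶.
Combining: lm²·F⁻¹·W⁻² = cd² · (kg·m²·s⁻⁴·A⁻²) · (kg⁻²·m⁻⁴·s⁶) = kg⁻¹·m⁻²·s²·A⁻²·cd².
The exponent of kg is -1.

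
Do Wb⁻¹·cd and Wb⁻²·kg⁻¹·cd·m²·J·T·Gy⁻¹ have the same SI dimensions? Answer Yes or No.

Left side:
  Wb = V·s (flux: a volt is a weber per second),
      = kg·m²·s⁻²·A⁻¹.
  So Wb⁻¹ = kg⁻¹·m⁻²·s²·A.
  Combining: Wb⁻¹·cd = (kg⁻¹·m⁻²·s²·A) · cd = kg⁻¹·m⁻²·s²·A·cd.
Right side:
  Wb = kg·m²·s⁻²·A⁻¹.
  So Wb⁻² = kg⁻²·m⁻⁴·s⁴·A².
  J = kg·m²·s⁻².
  T = kg·s⁻²·A⁻¹.
  Gy = m²·s⁻².
  So Gy⁻¹ = m⁻²·s².
  Combining: Wb⁻²·kg⁻¹·cd·m²·J·T·Gy⁻¹ = (kg⁻²·m⁻⁴·s⁴·A²) · kg⁻¹ · cd · m² · (kg·m²·s⁻²) · (kg·s⁻²·A⁻¹) · (m⁻²·s²) = kg⁻¹·m⁻²·s²·A·cd.
Both reduce to kg⁻¹·m⁻²·s²·A·cd.

Yes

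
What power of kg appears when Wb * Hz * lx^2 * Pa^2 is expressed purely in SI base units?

Wb = V·s (flux: a volt is a weber per second),
    = kg·m²·s⁻²·A⁻¹.
Hz = 1/s = s⁻¹ (frequency is cycles per second).
lx = lm/m² (illuminance = luminous flux per area),
    = m⁻²·cd.
So lx² = m⁻⁴·cd².
Pa = N/m² (pressure = force per area),
    = kg·m⁻¹·s⁻².
So Pa² = kg²·m⁻²·s⁻⁴.
Combining: Wb·Hz·lx²·Pa² = (kg·m²·s⁻²·A⁻¹) · s⁻¹ · (m⁻⁴·cd²) · (kg²·m⁻²·s⁻⁴) = kg³·m⁻⁴·s⁻⁷·A⁻¹·cd².
The exponent of kg is 3.

3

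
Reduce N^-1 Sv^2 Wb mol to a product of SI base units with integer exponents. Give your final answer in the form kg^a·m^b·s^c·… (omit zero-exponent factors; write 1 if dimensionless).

N = kg·m/s² = kg·m·s⁻² (force = mass × acceleration).
So N⁻¹ = kg⁻¹·m⁻¹·s².
Sv = J/kg (equivalent dose = energy per mass),
    = m²·s⁻².
So Sv² = m⁴·s⁻⁴.
Wb = V·s (flux: a volt is a weber per second),
    = kg·m²·s⁻²·A⁻¹.
Combining: N⁻¹·Sv²·Wb·mol = (kg⁻¹·m⁻¹·s²) · (m⁴·s⁻⁴) · (kg·m²·s⁻²·A⁻¹) · mol = m⁵·s⁻⁴·A⁻¹·mol.

m⁵·s⁻⁴·A⁻¹·mol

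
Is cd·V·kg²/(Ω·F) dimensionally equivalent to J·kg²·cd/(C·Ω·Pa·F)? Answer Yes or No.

Left side:
  Ω = kg·m²·s⁻³·A⁻².
  So Ω⁻¹ = kg⁻¹·m⁻²·s³·A².
  F = kg⁻¹·m⁻²·s⁴·A².
  So F⁻¹ = kg·m²·s⁻⁴·A⁻².
  V = kg·m²·s⁻³·A⁻¹.
  Combining: Ω⁻¹·cd·F⁻¹·V·kg² = (kg⁻¹·m⁻²·s³·A²) · cd · (kg·m²·s⁻⁴·A⁻²) · (kg·m²·s⁻³·A⁻¹) · kg² = kg³·m²·s⁻⁴·A⁻¹·cd.
Right side:
  C = A·s = s·A (charge = current × time).
  So C⁻¹ = s⁻¹·A⁻¹.
  J = N·m (work = force × distance),
      = kg·m²·s⁻².
  Ω = V/A (resistance = voltage per current),
      = kg·m²·s⁻³·A⁻².
  So Ω⁻¹ = kg⁻¹·m⁻²·s³·A².
  Pa = N/m² (pressure = force per area),
      = kg·m⁻¹·s⁻².
  So Pa⁻¹ = kg⁻¹·m·s².
  F = C/V (capacitance = charge per voltage),
      = A·s/(kg·m²·s⁻³·A⁻¹) (substituting C and V),
      = kg⁻¹·m⁻²·s⁴·A².
  So F⁻¹ = kg·m²·s⁻⁴·A⁻².
  Combining: C⁻¹·J·kg²·Ω⁻¹·Pa⁻¹·cd·F⁻¹ = (s⁻¹·A⁻¹) · (kg·m²·s⁻²) · kg² · (kg⁻¹·m⁻²·s³·A²) · (kg⁻¹·m·s²) · cd · (kg·m²·s⁻⁴·A⁻²) = kg²·m³·s⁻²·A⁻¹·cd.
Left is kg³·m²·s⁻⁴·A⁻¹·cd; right is kg²·m³·s⁻²·A⁻¹·cd — different.

No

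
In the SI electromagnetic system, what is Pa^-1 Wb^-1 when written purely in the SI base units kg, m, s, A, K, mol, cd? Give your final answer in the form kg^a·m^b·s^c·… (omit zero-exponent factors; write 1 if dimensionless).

Pa = kg·m⁻¹·s⁻².
So Pa⁻¹ = kg⁻¹·m·s².
Wb = kg·m²·s⁻²·A⁻¹.
So Wb⁻¹ = kg⁻¹·m⁻²·s²·A.
Combining: Pa⁻¹·Wb⁻¹ = (kg⁻¹·m·s²) · (kg⁻¹·m⁻²·s²·A) = kg⁻²·m⁻¹·s⁴·A.

kg⁻²·m⁻¹·s⁴·A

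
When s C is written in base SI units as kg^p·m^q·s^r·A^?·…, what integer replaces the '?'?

C = s·A.
Combining: s·C = s · (s·A) = s²·A.
The exponent of A is 1.

1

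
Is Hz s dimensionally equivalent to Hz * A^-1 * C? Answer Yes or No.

Left side:
  Hz = 1/s = s⁻¹ (frequency is cycles per second).
  Combining: Hz·s = s⁻¹ · s = 1.
Right side:
  Hz = s⁻¹.
  C = s·A.
  Combining: Hz·A⁻¹·C = s⁻¹ · A⁻¹ · (s·A) = 1.
Both reduce to 1.

Yes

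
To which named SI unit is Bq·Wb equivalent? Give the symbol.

V

Bq = s⁻¹.
Wb = kg·m²·s⁻²·A⁻¹.
Combining: Bq·Wb = s⁻¹ · (kg·m²·s⁻²·A⁻¹) = kg·m²·s⁻³·A⁻¹.
kg·m²·s⁻³·A⁻¹ is the base-SI form of the volt.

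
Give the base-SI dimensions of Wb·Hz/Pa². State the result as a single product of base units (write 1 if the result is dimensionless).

kg⁻¹·m⁴·s·A⁻¹

Wb = V·s (flux: a volt is a weber per second),
    = kg·m²·s⁻²·A⁻¹.
Pa = N/m² (pressure = force per area),
    = kg·m⁻¹·s⁻².
So Pa⁻² = kg⁻²·m²·s⁴.
Hz = 1/s = s⁻¹ (frequency is cycles per second).
Combining: Wb·Pa⁻²·Hz = (kg·m²·s⁻²·A⁻¹) · (kg⁻²·m²·s⁴) · s⁻¹ = kg⁻¹·m⁴·s·A⁻¹.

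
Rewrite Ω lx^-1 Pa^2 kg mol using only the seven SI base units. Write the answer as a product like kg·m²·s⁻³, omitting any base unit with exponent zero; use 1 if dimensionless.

Ω = kg·m²·s⁻³·A⁻².
lx = m⁻²·cd.
So lx⁻¹ = m²·cd⁻¹.
Pa = kg·m⁻¹·s⁻².
So Pa² = kg²·m⁻²·s⁻⁴.
Combining: Ω·lx⁻¹·Pa²·kg·mol = (kg·m²·s⁻³·A⁻²) · (m²·cd⁻¹) · (kg²·m⁻²·s⁻⁴) · kg · mol = kg⁴·m²·s⁻⁷·A⁻²·mol·cd⁻¹.

kg⁴·m²·s⁻⁷·A⁻²·mol·cd⁻¹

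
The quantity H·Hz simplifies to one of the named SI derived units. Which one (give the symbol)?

Ω

H = Wb/A (inductance = flux per current),
    = kg·m²·s⁻²·A⁻².
Hz = 1/s = s⁻¹ (frequency is cycles per second).
Combining: H·Hz = (kg·m²·s⁻²·A⁻²) · s⁻¹ = kg·m²·s⁻³·A⁻².
kg·m²·s⁻³·A⁻² is the base-SI form of the ohm.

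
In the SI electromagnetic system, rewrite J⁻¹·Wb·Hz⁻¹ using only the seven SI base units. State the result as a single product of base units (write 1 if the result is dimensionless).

s·A⁻¹

J = kg·m²·s⁻².
So J⁻¹ = kg⁻¹·m⁻²·s².
Wb = kg·m²·s⁻²·A⁻¹.
Hz = s⁻¹.
So Hz⁻¹ = s.
Combining: J⁻¹·Wb·Hz⁻¹ = (kg⁻¹·m⁻²·s²) · (kg·m²·s⁻²·A⁻¹) · s = s·A⁻¹.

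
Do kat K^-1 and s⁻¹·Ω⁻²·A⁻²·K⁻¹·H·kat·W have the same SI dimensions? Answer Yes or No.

Left side:
  kat = s⁻¹·mol.
  Combining: kat·K⁻¹ = (s⁻¹·mol) · K⁻¹ = s⁻¹·K⁻¹·mol.
Right side:
  Ω = kg·m²·s⁻³·A⁻².
  So Ω⁻² = kg⁻²·m⁻⁴·s⁶·A⁴.
  H = kg·m²·s⁻²·A⁻².
  kat = s⁻¹·mol.
  W = kg·m²·s⁻³.
  Combining: s⁻¹·Ω⁻²·A⁻²·K⁻¹·H·kat·W = s⁻¹ · (kg⁻²·m⁻⁴·s⁶·A⁴) · A⁻² · K⁻¹ · (kg·m²·s⁻²·A⁻²) · (s⁻¹·mol) · (kg·m²·s⁻³) = s⁻¹·K⁻¹·mol.
Both reduce to s⁻¹·K⁻¹·mol.

Yes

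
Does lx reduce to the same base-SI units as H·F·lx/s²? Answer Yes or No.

Yes

Left side:
  lx = lm/m² (illuminance = luminous flux per area),
      = m⁻²·cd.
Right side:
  H = kg·m²·s⁻²·A⁻².
  F = kg⁻¹·m⁻²·s⁴·A².
  lx = m⁻²·cd.
  Combining: H·F·lx·s⁻² = (kg·m²·s⁻²·A⁻²) · (kg⁻¹·m⁻²·s⁴·A²) · (m⁻²·cd) · s⁻² = m⁻²·cd.
Both reduce to m⁻²·cd.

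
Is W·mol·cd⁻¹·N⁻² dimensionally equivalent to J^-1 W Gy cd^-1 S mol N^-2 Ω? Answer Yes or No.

No

Left side:
  W = J/s (power = energy per time),
      = kg·m²·s⁻³.
  N = kg·m/s² = kg·m·s⁻² (force = mass × acceleration).
  So N⁻² = kg⁻²·m⁻²·s⁴.
  Combining: W·mol·cd⁻¹·N⁻² = (kg·m²·s⁻³) · mol · cd⁻¹ · (kg⁻²·m⁻²·s⁴) = kg⁻¹·s·mol·cd⁻¹.
Right side:
  J = N·m (work = force × distance),
      = kg·m²·s⁻².
  So J⁻¹ = kg⁻¹·m⁻²·s².
  W = J/s (power = energy per time),
      = kg·m²·s⁻³.
  Gy = J/kg (absorbed dose = energy per mass),
      = m²·s⁻².
  S = 1/Ω (conductance is reciprocal resistance),
      = kg⁻¹·m⁻²·s³·A².
  N = kg·m/s² = kg·m·s⁻² (force = mass × acceleration).
  So N⁻² = kg⁻²·m⁻²·s⁴.
  Ω = V/A (resistance = voltage per current),
      = kg·m²·s⁻³·A⁻².
  Combining: J⁻¹·W·Gy·cd⁻¹·S·mol·N⁻²·Ω = (kg⁻¹·m⁻²·s²) · (kg·m²·s⁻³) · (m²·s⁻²) · cd⁻¹ · (kg⁻¹·m⁻²·s³·A²) · mol · (kg⁻²·m⁻²·s⁴) · (kg·m²·s⁻³·A⁻²) = kg⁻²·s·mol·cd⁻¹.
Left is kg⁻¹·s·mol·cd⁻¹; right is kg⁻²·s·mol·cd⁻¹ — different.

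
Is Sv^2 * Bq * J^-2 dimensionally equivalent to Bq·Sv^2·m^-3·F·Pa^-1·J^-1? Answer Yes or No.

Left side:
  Sv = m²·s⁻².
  So Sv² = m⁴·s⁻⁴.
  Bq = s⁻¹.
  J = kg·m²·s⁻².
  So J⁻² = kg⁻²·m⁻⁴·s⁴.
  Combining: Sv²·Bq·J⁻² = (m⁴·s⁻⁴) · s⁻¹ · (kg⁻²·m⁻⁴·s⁴) = kg⁻²·s⁻¹.
Right side:
  Bq = 1/s = s⁻¹ (activity is decays per second).
  Sv = J/kg (equivalent dose = energy per mass),
      = m²·s⁻².
  So Sv² = m⁴·s⁻⁴.
  F = C/V (capacitance = charge per voltage),
      = A·s/(kg·m²·s⁻³·A⁻¹) (substituting C and V),
      = kg⁻¹·m⁻²·s⁴·A².
  Pa = N/m² (pressure = force per area),
      = kg·m⁻¹·s⁻².
  So Pa⁻¹ = kg⁻¹·m·s².
  J = N·m (work = force × distance),
      = kg·m²·s⁻².
  So J⁻¹ = kg⁻¹·m⁻²·s².
  Combining: Bq·Sv²·m⁻³·F·Pa⁻¹·J⁻¹ = s⁻¹ · (m⁴·s⁻⁴) · m⁻³ · (kg⁻¹·m⁻²·s⁴·A²) · (kg⁻¹·m·s²) · (kg⁻¹·m⁻²·s²) = kg⁻³·m⁻²·s³·A².
Left is kg⁻²·s⁻¹; right is kg⁻³·m⁻²·s³·A² — different.

No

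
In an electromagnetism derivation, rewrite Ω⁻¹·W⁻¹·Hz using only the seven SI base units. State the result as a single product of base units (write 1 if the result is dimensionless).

Ω = kg·m²·s⁻³·A⁻².
So Ω⁻¹ = kg⁻¹·m⁻²·s³·A².
W = kg·m²·s⁻³.
So W⁻¹ = kg⁻¹·m⁻²·s³.
Hz = s⁻¹.
Combining: Ω⁻¹·W⁻¹·Hz = (kg⁻¹·m⁻²·s³·A²) · (kg⁻¹·m⁻²·s³) · s⁻¹ = kg⁻²·m⁻⁴·s⁵·A².

kg⁻²·m⁻⁴·s⁵·A²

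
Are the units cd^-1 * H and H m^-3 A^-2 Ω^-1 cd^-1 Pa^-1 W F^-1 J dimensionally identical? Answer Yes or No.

No

Left side:
  H = Wb/A (inductance = flux per current),
      = kg·m²·s⁻²·A⁻².
  Combining: cd⁻¹·H = cd⁻¹ · (kg·m²·s⁻²·A⁻²) = kg·m²·s⁻²·A⁻²·cd⁻¹.
Right side:
  H = Wb/A (inductance = flux per current),
      = kg·m²·s⁻²·A⁻².
  Ω = V/A (resistance = voltage per current),
      = kg·m²·s⁻³·A⁻².
  So Ω⁻¹ = kg⁻¹·m⁻²·s³·A².
  Pa = N/m² (pressure = force per area),
      = kg·m⁻¹·s⁻².
  So Pa⁻¹ = kg⁻¹·m·s².
  W = J/s (power = energy per time),
      = kg·m²·s⁻³.
  F = C/V (capacitance = charge per voltage),
      = A·s/(kg·m²·s⁻³·A⁻¹) (substituting C and V),
      = kg⁻¹·m⁻²·s⁴·A².
  So F⁻¹ = kg·m²·s⁻⁴·A⁻².
  J = N·m (work = force × distance),
      = kg·m²·s⁻².
  Combining: H·m⁻³·A⁻²·Ω⁻¹·cd⁻¹·Pa⁻¹·W·F⁻¹·J = (kg·m²·s⁻²·A⁻²) · m⁻³ · A⁻² · (kg⁻¹·m⁻²·s³·A²) · cd⁻¹ · (kg⁻¹·m·s²) · (kg·m²·s⁻³) · (kg·m²·s⁻⁴·A⁻²) · (kg·m²·s⁻²) = kg²·m⁴·s⁻⁶·A⁻⁴·cd⁻¹.
Left is kg·m²·s⁻²·A⁻²·cd⁻¹; right is kg²·m⁴·s⁻⁶·A⁻⁴·cd⁻¹ — different.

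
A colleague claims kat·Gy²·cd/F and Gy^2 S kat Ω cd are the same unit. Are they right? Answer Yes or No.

No

Left side:
  kat = s⁻¹·mol.
  Gy = m²·s⁻².
  So Gy² = m⁴·s⁻⁴.
  F = kg⁻¹·m⁻²·s⁴·A².
  So F⁻¹ = kg·m²·s⁻⁴·A⁻².
  Combining: kat·Gy²·cd·F⁻¹ = (s⁻¹·mol) · (m⁴·s⁻⁴) · cd · (kg·m²·s⁻⁴·A⁻²) = kg·m⁶·s⁻⁹·A⁻²·mol·cd.
Right side:
  Gy = J/kg (absorbed dose = energy per mass),
      = m²·s⁻².
  So Gy² = m⁴·s⁻⁴.
  S = 1/Ω (conductance is reciprocal resistance),
      = kg⁻¹·m⁻²·s³·A².
  kat = mol/s = s⁻¹·mol (catalytic activity).
  Ω = V/A (resistance = voltage per current),
      = kg·m²·s⁻³·A⁻².
  Combining: Gy²·S·kat·Ω·cd = (m⁴·s⁻⁴) · (kg⁻¹·m⁻²·s³·A²) · (s⁻¹·mol) · (kg·m²·s⁻³·A⁻²) · cd = m⁴·s⁻⁵·mol·cd.
Left is kg·m⁶·s⁻⁹·A⁻²·mol·cd; right is m⁴·s⁻⁵·mol·cd — different.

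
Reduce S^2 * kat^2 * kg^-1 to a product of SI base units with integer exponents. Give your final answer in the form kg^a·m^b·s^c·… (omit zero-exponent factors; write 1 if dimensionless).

kg⁻³·m⁻⁴·s⁴·A⁴·mol²

S = 1/Ω (conductance is reciprocal resistance),
    = kg⁻¹·m⁻²·s³·A².
So S² = kg⁻²·m⁻⁴·s⁶·A⁴.
kat = mol/s = s⁻¹·mol (catalytic activity).
So kat² = s⁻²·mol².
Combining: S²·kat²·kg⁻¹ = (kg⁻²·m⁻⁴·s⁶·A⁴) · (s⁻²·mol²) · kg⁻¹ = kg⁻³·m⁻⁴·s⁴·A⁴·mol².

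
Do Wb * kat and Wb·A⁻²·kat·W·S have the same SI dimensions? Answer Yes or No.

Left side:
  Wb = V·s (flux: a volt is a weber per second),
      = kg·m²·s⁻²·A⁻¹.
  kat = mol/s = s⁻¹·mol (catalytic activity).
  Combining: Wb·kat = (kg·m²·s⁻²·A⁻¹) · (s⁻¹·mol) = kg·m²·s⁻³·A⁻¹·mol.
Right side:
  Wb = kg·m²·s⁻²·A⁻¹.
  kat = s⁻¹·mol.
  W = kg·m²·s⁻³.
  S = kg⁻¹·m⁻²·s³·A².
  Combining: Wb·A⁻²·kat·W·S = (kg·m²·s⁻²·A⁻¹) · A⁻² · (s⁻¹·mol) · (kg·m²·s⁻³) · (kg⁻¹·m⁻²·s³·A²) = kg·m²·s⁻³·A⁻¹·mol.
Both reduce to kg·m²·s⁻³·A⁻¹·mol.

Yes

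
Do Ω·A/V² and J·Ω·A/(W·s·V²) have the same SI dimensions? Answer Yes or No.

Left side:
  Ω = kg·m²·s⁻³·A⁻².
  V = kg·m²·s⁻³·A⁻¹.
  So V⁻² = kg⁻²·m⁻⁴·s⁶·A².
  Combining: Ω·V⁻²·A = (kg·m²·s⁻³·A⁻²) · (kg⁻²·m⁻⁴·s⁶·A²) · A = kg⁻¹·m⁻²·s³·A.
Right side:
  W = J/s (power = energy per time),
      = kg·m²·s⁻³.
  So W⁻¹ = kg⁻¹·m⁻²·s³.
  J = N·m (work = force × distance),
      = kg·m²·s⁻².
  V = W/A (potential = power per current),
      = kg·m²·s⁻³·A⁻¹.
  So V⁻² = kg⁻²·m⁻⁴·s⁶·A².
  Ω = V/A (resistance = voltage per current),
      = kg·m²·s⁻³·A⁻².
  Combining: W⁻¹·s⁻¹·J·V⁻²·Ω·A = (kg⁻¹·m⁻²·s³) · s⁻¹ · (kg·m²·s⁻²) · (kg⁻²·m⁻⁴·s⁶·A²) · (kg·m²·s⁻³·A⁻²) · A = kg⁻¹·m⁻²·s³·A.
Both reduce to kg⁻¹·m⁻²·s³·A.

Yes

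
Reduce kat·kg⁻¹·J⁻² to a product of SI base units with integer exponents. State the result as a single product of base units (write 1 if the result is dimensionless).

kat = mol/s = s⁻¹·mol (catalytic activity).
J = N·m (work = force × distance),
    = kg·m²·s⁻².
So J⁻² = kg⁻²·m⁻⁴·s⁴.
Combining: kat·kg⁻¹·J⁻² = (s⁻¹·mol) · kg⁻¹ · (kg⁻²·m⁻⁴·s⁴) = kg⁻³·m⁻⁴·s³·mol.

kg⁻³·m⁻⁴·s³·mol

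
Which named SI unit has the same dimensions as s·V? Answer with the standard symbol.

V = kg·m²·s⁻³·A⁻¹.
Combining: s·V = s · (kg·m²·s⁻³·A⁻¹) = kg·m²·s⁻²·A⁻¹.
kg·m²·s⁻²·A⁻¹ is the base-SI form of the weber.

Wb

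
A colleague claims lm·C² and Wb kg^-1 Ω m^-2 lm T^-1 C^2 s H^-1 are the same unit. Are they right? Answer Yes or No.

Left side:
  lm = cd·sr = cd (luminous flux; sr is dimensionless).
  C = A·s = s·A (charge = current × time).
  So C² = s²·A².
  Combining: lm·C² = cd · (s²·A²) = s²·A²·cd.
Right side:
  Wb = V·s (flux: a volt is a weber per second),
      = kg·m²·s⁻²·A⁻¹.
  Ω = V/A (resistance = voltage per current),
      = kg·m²·s⁻³·A⁻².
  lm = cd·sr = cd (luminous flux; sr is dimensionless).
  T = Wb/m² (flux density = flux per area),
      = kg·s⁻²·A⁻¹.
  So T⁻¹ = kg⁻¹·s²·A.
  C = A·s = s·A (charge = current × time).
  So C² = s²·A².
  H = Wb/A (inductance = flux per current),
      = kg·m²·s⁻²·A⁻².
  So H⁻¹ = kg⁻¹·m⁻²·s²·A².
  Combining: Wb·kg⁻¹·Ω·m⁻²·lm·T⁻¹·C²·s·H⁻¹ = (kg·m²·s⁻²·A⁻¹) · kg⁻¹ · (kg·m²·s⁻³·A⁻²) · m⁻² · cd · (kg⁻¹·s²·A) · (s²·A²) · s · (kg⁻¹·m⁻²·s²·A²) = kg⁻¹·s²·A²·cd.
Left is s²·A²·cd; right is kg⁻¹·s²·A²·cd — different.

No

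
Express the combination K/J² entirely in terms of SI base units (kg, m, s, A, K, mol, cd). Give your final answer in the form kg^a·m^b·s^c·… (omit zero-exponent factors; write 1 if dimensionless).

J = N·m (work = force × distance),
    = kg·m²·s⁻².
So J⁻² = kg⁻²·m⁻⁴·s⁴.
Combining: K·J⁻² = K · (kg⁻²·m⁻⁴·s⁴) = kg⁻²·m⁻⁴·s⁴·K.

kg⁻²·m⁻⁴·s⁴·K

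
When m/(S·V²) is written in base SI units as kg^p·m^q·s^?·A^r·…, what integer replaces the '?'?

3

S = kg⁻¹·m⁻²·s³·A².
So S⁻¹ = kg·m²·s⁻³·A⁻².
V = kg·m²·s⁻³·A⁻¹.
So V⁻² = kg⁻²·m⁻⁴·s⁶·A².
Combining: m·S⁻¹·V⁻² = m · (kg·m²·s⁻³·A⁻²) · (kg⁻²·m⁻⁴·s⁶·A²) = kg⁻¹·m⁻¹·s³.
The exponent of s is 3.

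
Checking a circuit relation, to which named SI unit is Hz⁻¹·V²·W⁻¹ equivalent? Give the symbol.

H

Hz = 1/s = s⁻¹ (frequency is cycles per second).
So Hz⁻¹ = s.
V = W/A (potential = power per current),
    = kg·m²·s⁻³·A⁻¹.
So V² = kg²·m⁴·s⁻⁶·A⁻².
W = J/s (power = energy per time),
    = kg·m²·s⁻³.
So W⁻¹ = kg⁻¹·m⁻²·s³.
Combining: Hz⁻¹·V²·W⁻¹ = s · (kg²·m⁴·s⁻⁶·A⁻²) · (kg⁻¹·m⁻²·s³) = kg·m²·s⁻²·A⁻².
kg·m²·s⁻²·A⁻² is the base-SI form of the henry.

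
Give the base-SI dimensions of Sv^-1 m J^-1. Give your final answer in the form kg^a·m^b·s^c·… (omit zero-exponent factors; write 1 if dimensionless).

kg⁻¹·m⁻³·s⁴

Sv = J/kg (equivalent dose = energy per mass),
    = m²·s⁻².
So Sv⁻¹ = m⁻²·s².
J = N·m (work = force × distance),
    = kg·m²·s⁻².
So J⁻¹ = kg⁻¹·m⁻²·s².
Combining: Sv⁻¹·m·J⁻¹ = (m⁻²·s²) · m · (kg⁻¹·m⁻²·s²) = kg⁻¹·m⁻³·s⁴.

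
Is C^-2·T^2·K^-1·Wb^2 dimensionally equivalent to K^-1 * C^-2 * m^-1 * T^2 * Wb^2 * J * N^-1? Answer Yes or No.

Yes

Left side:
  C = s·A.
  So C⁻² = s⁻²·A⁻².
  T = kg·s⁻²·A⁻¹.
  So T² = kg²·s⁻⁴·A⁻².
  Wb = kg·m²·s⁻²·A⁻¹.
  So Wb² = kg²·m⁴·s⁻⁴·A⁻².
  Combining: C⁻²·T²·K⁻¹·Wb² = (s⁻²·A⁻²) · (kg²·s⁻⁴·A⁻²) · K⁻¹ · (kg²·m⁴·s⁻⁴·A⁻²) = kg⁴·m⁴·s⁻¹⁰·A⁻⁶·K⁻¹.
Right side:
  C = A·s = s·A (charge = current × time).
  So C⁻² = s⁻²·A⁻².
  T = Wb/m² (flux density = flux per area),
      = kg·s⁻²·A⁻¹.
  So T² = kg²·s⁻⁴·A⁻².
  Wb = V·s (flux: a volt is a weber per second),
      = kg·m²·s⁻²·A⁻¹.
  So Wb² = kg²·m⁴·s⁻⁴·A⁻².
  J = N·m (work = force × distance),
      = kg·m²·s⁻².
  N = kg·m/s² = kg·m·s⁻² (force = mass × acceleration).
  So N⁻¹ = kg⁻¹·m⁻¹·s².
  Combining: K⁻¹·C⁻²·m⁻¹·T²·Wb²·J·N⁻¹ = K⁻¹ · (s⁻²·A⁻²) · m⁻¹ · (kg²·s⁻⁴·A⁻²) · (kg²·m⁴·s⁻⁴·A⁻²) · (kg·m²·s⁻²) · (kg⁻¹·m⁻¹·s²) = kg⁴·m⁴·s⁻¹⁰·A⁻⁶·K⁻¹.
Both reduce to kg⁴·m⁴·s⁻¹⁰·A⁻⁶·K⁻¹.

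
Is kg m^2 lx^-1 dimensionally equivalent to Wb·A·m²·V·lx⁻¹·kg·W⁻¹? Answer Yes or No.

No

Left side:
  lx = m⁻²·cd.
  So lx⁻¹ = m²·cd⁻¹.
  Combining: kg·m²·lx⁻¹ = kg · m² · (m²·cd⁻¹) = kg·m⁴·cd⁻¹.
Right side:
  Wb = V·s (flux: a volt is a weber per second),
      = kg·m²·s⁻²·A⁻¹.
  V = W/A (potential = power per current),
      = kg·m²·s⁻³·A⁻¹.
  lx = lm/m² (illuminance = luminous flux per area),
      = m⁻²·cd.
  So lx⁻¹ = m²·cd⁻¹.
  W = J/s (power = energy per time),
      = kg·m²·s⁻³.
  So W⁻¹ = kg⁻¹·m⁻²·s³.
  Combining: Wb·A·m²·V·lx⁻¹·kg·W⁻¹ = (kg·m²·s⁻²·A⁻¹) · A · m² · (kg·m²·s⁻³·A⁻¹) · (m²·cd⁻¹) · kg · (kg⁻¹·m⁻²·s³) = kg²·m⁶·s⁻²·A⁻¹·cd⁻¹.
Left is kg·m⁴·cd⁻¹; right is kg²·m⁶·s⁻²·A⁻¹·cd⁻¹ — different.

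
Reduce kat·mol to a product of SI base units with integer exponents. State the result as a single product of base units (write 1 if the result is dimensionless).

kat = mol/s = s⁻¹·mol (catalytic activity).
Combining: kat·mol = (s⁻¹·mol) · mol = s⁻¹·mol².

s⁻¹·mol²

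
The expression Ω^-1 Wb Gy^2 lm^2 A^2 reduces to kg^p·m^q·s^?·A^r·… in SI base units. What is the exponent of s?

Ω = V/A (resistance = voltage per current),
    = kg·m²·s⁻³·A⁻².
So Ω⁻¹ = kg⁻¹·m⁻²·s³·A².
Wb = V·s (flux: a volt is a weber per second),
    = kg·m²·s⁻²·A⁻¹.
Gy = J/kg (absorbed dose = energy per mass),
    = m²·s⁻².
So Gy² = m⁴·s⁻⁴.
lm = cd·sr = cd (luminous flux; sr is dimensionless).
So lm² = cd².
Combining: Ω⁻¹·Wb·Gy²·lm²·A² = (kg⁻¹·m⁻²·s³·A²) · (kg·m²·s⁻²·A⁻¹) · (m⁴·s⁻⁴) · cd² · A² = m⁴·s⁻³·A³·cd².
The exponent of s is -3.

-3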